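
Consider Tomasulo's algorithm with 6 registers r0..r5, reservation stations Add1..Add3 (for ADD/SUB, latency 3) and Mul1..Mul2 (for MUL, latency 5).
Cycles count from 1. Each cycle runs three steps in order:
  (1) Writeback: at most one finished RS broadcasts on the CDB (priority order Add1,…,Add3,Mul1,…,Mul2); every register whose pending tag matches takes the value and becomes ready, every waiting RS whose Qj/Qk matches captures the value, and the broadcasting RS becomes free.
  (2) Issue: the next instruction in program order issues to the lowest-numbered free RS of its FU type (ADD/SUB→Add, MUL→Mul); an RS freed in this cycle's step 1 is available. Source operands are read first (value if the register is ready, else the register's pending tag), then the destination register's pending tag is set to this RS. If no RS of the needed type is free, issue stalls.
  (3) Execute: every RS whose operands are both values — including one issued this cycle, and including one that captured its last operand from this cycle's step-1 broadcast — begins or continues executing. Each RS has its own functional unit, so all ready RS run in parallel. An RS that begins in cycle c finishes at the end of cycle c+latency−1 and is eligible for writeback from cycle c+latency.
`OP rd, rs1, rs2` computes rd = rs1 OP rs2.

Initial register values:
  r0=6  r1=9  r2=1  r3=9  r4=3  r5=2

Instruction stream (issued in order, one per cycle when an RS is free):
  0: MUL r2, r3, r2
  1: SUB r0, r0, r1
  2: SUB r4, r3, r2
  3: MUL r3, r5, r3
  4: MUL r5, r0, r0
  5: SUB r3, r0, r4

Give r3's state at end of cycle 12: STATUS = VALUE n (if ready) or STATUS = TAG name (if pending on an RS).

  c1: issue MUL r2<-Mul1  regs: r0:6,r1:9,r2:Mul1,r3:9,r4:3,r5:2
  c2: issue SUB r0<-Add1  regs: r0:Add1,r1:9,r2:Mul1,r3:9,r4:3,r5:2
  c3: issue SUB r4<-Add2  regs: r0:Add1,r1:9,r2:Mul1,r3:9,r4:Add2,r5:2
  c4: issue MUL r3<-Mul2  regs: r0:Add1,r1:9,r2:Mul1,r3:Mul2,r4:Add2,r5:2
  c5: CDB Add1=-3; stall  regs: r0:-3,r1:9,r2:Mul1,r3:Mul2,r4:Add2,r5:2
  c6: CDB Mul1=9; issue MUL r5<-Mul1  regs: r0:-3,r1:9,r2:9,r3:Mul2,r4:Add2,r5:Mul1
  c7: issue SUB r3<-Add1  regs: r0:-3,r1:9,r2:9,r3:Add1,r4:Add2,r5:Mul1
  c8: -  regs: r0:-3,r1:9,r2:9,r3:Add1,r4:Add2,r5:Mul1
  c9: CDB Add2=0  regs: r0:-3,r1:9,r2:9,r3:Add1,r4:0,r5:Mul1
  c10: CDB Mul2=18  regs: r0:-3,r1:9,r2:9,r3:Add1,r4:0,r5:Mul1
  c11: CDB Mul1=9  regs: r0:-3,r1:9,r2:9,r3:Add1,r4:0,r5:9
  c12: CDB Add1=-3  regs: r0:-3,r1:9,r2:9,r3:-3,r4:0,r5:9

STATUS = VALUE -3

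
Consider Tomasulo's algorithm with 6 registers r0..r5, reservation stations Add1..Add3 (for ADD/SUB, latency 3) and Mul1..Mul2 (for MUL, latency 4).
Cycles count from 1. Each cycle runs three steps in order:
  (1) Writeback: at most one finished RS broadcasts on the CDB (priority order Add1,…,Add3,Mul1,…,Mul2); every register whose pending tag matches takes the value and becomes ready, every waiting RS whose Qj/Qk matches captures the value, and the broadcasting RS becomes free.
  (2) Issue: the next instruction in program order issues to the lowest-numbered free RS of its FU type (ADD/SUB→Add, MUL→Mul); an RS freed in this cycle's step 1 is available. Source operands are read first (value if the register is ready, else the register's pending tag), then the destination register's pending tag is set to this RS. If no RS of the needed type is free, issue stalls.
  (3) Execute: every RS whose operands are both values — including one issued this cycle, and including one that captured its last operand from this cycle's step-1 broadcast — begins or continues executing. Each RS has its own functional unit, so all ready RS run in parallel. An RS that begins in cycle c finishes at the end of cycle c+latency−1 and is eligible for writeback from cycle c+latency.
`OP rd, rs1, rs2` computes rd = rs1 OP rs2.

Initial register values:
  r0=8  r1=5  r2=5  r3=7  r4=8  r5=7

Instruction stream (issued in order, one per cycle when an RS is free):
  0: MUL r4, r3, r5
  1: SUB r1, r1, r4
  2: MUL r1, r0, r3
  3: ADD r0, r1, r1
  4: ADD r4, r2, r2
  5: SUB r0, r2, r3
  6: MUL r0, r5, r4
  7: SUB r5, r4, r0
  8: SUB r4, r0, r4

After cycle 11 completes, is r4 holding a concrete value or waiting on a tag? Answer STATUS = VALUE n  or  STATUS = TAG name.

cycle 1: issue MUL r4<-Mul1 // r0:8,r1:5,r2:5,r3:7,r4:Mul1,r5:7
cycle 2: issue SUB r1<-Add1 // r0:8,r1:Add1,r2:5,r3:7,r4:Mul1,r5:7
cycle 3: issue MUL r1<-Mul2 // r0:8,r1:Mul2,r2:5,r3:7,r4:Mul1,r5:7
cycle 4: issue ADD r0<-Add2 // r0:Add2,r1:Mul2,r2:5,r3:7,r4:Mul1,r5:7
cycle 5: CDB Mul1=49; issue ADD r4<-Add3 // r0:Add2,r1:Mul2,r2:5,r3:7,r4:Add3,r5:7
cycle 6: stall // r0:Add2,r1:Mul2,r2:5,r3:7,r4:Add3,r5:7
cycle 7: CDB Mul2=56; stall // r0:Add2,r1:56,r2:5,r3:7,r4:Add3,r5:7
cycle 8: CDB Add1=-44; issue SUB r0<-Add1 // r0:Add1,r1:56,r2:5,r3:7,r4:Add3,r5:7
cycle 9: CDB Add3=10; issue MUL r0<-Mul1 // r0:Mul1,r1:56,r2:5,r3:7,r4:10,r5:7
cycle 10: CDB Add2=112; issue SUB r5<-Add2 // r0:Mul1,r1:56,r2:5,r3:7,r4:10,r5:Add2
cycle 11: CDB Add1=-2; issue SUB r4<-Add1 // r0:Mul1,r1:56,r2:5,r3:7,r4:Add1,r5:Add2

STATUS = TAG Add1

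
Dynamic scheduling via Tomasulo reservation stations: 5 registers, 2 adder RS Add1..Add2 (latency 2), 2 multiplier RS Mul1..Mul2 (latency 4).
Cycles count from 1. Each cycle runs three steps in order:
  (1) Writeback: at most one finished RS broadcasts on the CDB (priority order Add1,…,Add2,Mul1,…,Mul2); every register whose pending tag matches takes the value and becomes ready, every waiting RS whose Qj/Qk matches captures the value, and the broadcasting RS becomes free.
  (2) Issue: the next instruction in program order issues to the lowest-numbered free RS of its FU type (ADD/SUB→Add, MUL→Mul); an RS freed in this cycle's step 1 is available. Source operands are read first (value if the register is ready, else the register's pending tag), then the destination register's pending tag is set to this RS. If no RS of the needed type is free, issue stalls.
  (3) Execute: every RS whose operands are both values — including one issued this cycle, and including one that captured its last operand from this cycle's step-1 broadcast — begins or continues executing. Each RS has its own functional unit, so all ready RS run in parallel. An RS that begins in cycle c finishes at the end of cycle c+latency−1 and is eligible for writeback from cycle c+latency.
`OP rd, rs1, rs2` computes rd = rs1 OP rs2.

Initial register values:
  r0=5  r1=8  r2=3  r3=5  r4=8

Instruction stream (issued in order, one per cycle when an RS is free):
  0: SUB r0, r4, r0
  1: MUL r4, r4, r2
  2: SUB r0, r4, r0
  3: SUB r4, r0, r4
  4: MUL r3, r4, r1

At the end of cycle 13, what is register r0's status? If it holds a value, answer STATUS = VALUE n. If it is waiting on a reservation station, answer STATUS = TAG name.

  c1: issue SUB r0<-Add1  regs: r0:Add1,r1:8,r2:3,r3:5,r4:8
  c2: issue MUL r4<-Mul1  regs: r0:Add1,r1:8,r2:3,r3:5,r4:Mul1
  c3: CDB Add1=3; issue SUB r0<-Add1  regs: r0:Add1,r1:8,r2:3,r3:5,r4:Mul1
  c4: issue SUB r4<-Add2  regs: r0:Add1,r1:8,r2:3,r3:5,r4:Add2
  c5: issue MUL r3<-Mul2  regs: r0:Add1,r1:8,r2:3,r3:Mul2,r4:Add2
  c6: CDB Mul1=24  regs: r0:Add1,r1:8,r2:3,r3:Mul2,r4:Add2
  c7: -  regs: r0:Add1,r1:8,r2:3,r3:Mul2,r4:Add2
  c8: CDB Add1=21  regs: r0:21,r1:8,r2:3,r3:Mul2,r4:Add2
  c9: -  regs: r0:21,r1:8,r2:3,r3:Mul2,r4:Add2
  c10: CDB Add2=-3  regs: r0:21,r1:8,r2:3,r3:Mul2,r4:-3
  c11: -  regs: r0:21,r1:8,r2:3,r3:Mul2,r4:-3
  c12: -  regs: r0:21,r1:8,r2:3,r3:Mul2,r4:-3
  c13: -  regs: r0:21,r1:8,r2:3,r3:Mul2,r4:-3

STATUS = VALUE 21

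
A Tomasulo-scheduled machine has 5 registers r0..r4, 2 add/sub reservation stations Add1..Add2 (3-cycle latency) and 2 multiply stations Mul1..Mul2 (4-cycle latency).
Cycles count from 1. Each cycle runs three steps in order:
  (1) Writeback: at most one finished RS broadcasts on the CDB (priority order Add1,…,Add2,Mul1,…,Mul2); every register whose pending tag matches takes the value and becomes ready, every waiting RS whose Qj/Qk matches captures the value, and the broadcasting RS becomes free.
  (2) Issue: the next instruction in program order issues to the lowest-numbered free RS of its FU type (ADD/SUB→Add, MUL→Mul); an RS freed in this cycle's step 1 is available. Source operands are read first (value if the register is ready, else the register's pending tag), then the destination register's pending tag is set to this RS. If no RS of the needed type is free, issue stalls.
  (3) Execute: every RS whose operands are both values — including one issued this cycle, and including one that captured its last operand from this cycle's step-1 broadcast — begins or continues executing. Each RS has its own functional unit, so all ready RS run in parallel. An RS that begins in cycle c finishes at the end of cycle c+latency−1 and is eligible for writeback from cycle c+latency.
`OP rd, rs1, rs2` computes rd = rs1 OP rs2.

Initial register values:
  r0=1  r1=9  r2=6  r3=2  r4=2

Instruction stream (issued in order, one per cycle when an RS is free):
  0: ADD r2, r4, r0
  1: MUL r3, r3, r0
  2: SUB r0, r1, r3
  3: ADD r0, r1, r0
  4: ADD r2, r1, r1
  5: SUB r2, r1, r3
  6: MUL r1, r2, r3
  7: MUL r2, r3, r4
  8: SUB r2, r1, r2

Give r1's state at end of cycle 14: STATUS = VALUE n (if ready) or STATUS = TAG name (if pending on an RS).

STATUS = TAG Mul1

  c1: issue ADD r2<-Add1  regs: r0:1,r1:9,r2:Add1,r3:2,r4:2
  c2: issue MUL r3<-Mul1  regs: r0:1,r1:9,r2:Add1,r3:Mul1,r4:2
  c3: issue SUB r0<-Add2  regs: r0:Add2,r1:9,r2:Add1,r3:Mul1,r4:2
  c4: CDB Add1=3; issue ADD r0<-Add1  regs: r0:Add1,r1:9,r2:3,r3:Mul1,r4:2
  c5: stall  regs: r0:Add1,r1:9,r2:3,r3:Mul1,r4:2
  c6: CDB Mul1=2; stall  regs: r0:Add1,r1:9,r2:3,r3:2,r4:2
  c7: stall  regs: r0:Add1,r1:9,r2:3,r3:2,r4:2
  c8: stall  regs: r0:Add1,r1:9,r2:3,r3:2,r4:2
  c9: CDB Add2=7; issue ADD r2<-Add2  regs: r0:Add1,r1:9,r2:Add2,r3:2,r4:2
  c10: stall  regs: r0:Add1,r1:9,r2:Add2,r3:2,r4:2
  c11: stall  regs: r0:Add1,r1:9,r2:Add2,r3:2,r4:2
  c12: CDB Add1=16; issue SUB r2<-Add1  regs: r0:16,r1:9,r2:Add1,r3:2,r4:2
  c13: CDB Add2=18; issue MUL r1<-Mul1  regs: r0:16,r1:Mul1,r2:Add1,r3:2,r4:2
  c14: issue MUL r2<-Mul2  regs: r0:16,r1:Mul1,r2:Mul2,r3:2,r4:2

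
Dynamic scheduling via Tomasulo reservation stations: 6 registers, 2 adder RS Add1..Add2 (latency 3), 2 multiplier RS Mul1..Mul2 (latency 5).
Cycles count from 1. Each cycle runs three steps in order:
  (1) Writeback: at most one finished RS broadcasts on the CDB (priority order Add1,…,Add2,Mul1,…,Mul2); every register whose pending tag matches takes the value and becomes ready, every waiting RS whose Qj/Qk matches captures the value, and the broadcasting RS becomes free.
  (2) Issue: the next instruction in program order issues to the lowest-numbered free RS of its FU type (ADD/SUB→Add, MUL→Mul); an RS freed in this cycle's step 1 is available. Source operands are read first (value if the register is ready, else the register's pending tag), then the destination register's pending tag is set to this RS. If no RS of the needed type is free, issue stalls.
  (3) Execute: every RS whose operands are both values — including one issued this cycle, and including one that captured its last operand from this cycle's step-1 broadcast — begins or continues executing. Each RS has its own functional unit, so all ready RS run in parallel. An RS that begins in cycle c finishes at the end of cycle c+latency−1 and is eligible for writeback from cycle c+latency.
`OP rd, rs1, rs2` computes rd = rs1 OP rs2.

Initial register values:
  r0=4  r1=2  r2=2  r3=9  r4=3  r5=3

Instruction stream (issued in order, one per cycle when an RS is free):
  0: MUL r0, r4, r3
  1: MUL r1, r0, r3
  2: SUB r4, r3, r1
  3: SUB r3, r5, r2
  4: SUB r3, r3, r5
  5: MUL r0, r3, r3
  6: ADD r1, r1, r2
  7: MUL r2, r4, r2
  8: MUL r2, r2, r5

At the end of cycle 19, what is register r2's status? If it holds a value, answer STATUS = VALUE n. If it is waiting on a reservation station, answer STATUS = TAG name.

STATUS = TAG Mul1

cycle 1: issue MUL r0<-Mul1 // r0:Mul1,r1:2,r2:2,r3:9,r4:3,r5:3
cycle 2: issue MUL r1<-Mul2 // r0:Mul1,r1:Mul2,r2:2,r3:9,r4:3,r5:3
cycle 3: issue SUB r4<-Add1 // r0:Mul1,r1:Mul2,r2:2,r3:9,r4:Add1,r5:3
cycle 4: issue SUB r3<-Add2 // r0:Mul1,r1:Mul2,r2:2,r3:Add2,r4:Add1,r5:3
cycle 5: stall // r0:Mul1,r1:Mul2,r2:2,r3:Add2,r4:Add1,r5:3
cycle 6: CDB Mul1=27; stall // r0:27,r1:Mul2,r2:2,r3:Add2,r4:Add1,r5:3
cycle 7: CDB Add2=1; issue SUB r3<-Add2 // r0:27,r1:Mul2,r2:2,r3:Add2,r4:Add1,r5:3
cycle 8: issue MUL r0<-Mul1 // r0:Mul1,r1:Mul2,r2:2,r3:Add2,r4:Add1,r5:3
cycle 9: stall // r0:Mul1,r1:Mul2,r2:2,r3:Add2,r4:Add1,r5:3
cycle 10: CDB Add2=-2; issue ADD r1<-Add2 // r0:Mul1,r1:Add2,r2:2,r3:-2,r4:Add1,r5:3
cycle 11: CDB Mul2=243; issue MUL r2<-Mul2 // r0:Mul1,r1:Add2,r2:Mul2,r3:-2,r4:Add1,r5:3
cycle 12: stall // r0:Mul1,r1:Add2,r2:Mul2,r3:-2,r4:Add1,r5:3
cycle 13: stall // r0:Mul1,r1:Add2,r2:Mul2,r3:-2,r4:Add1,r5:3
cycle 14: CDB Add1=-234; stall // r0:Mul1,r1:Add2,r2:Mul2,r3:-2,r4:-234,r5:3
cycle 15: CDB Add2=245; stall // r0:Mul1,r1:245,r2:Mul2,r3:-2,r4:-234,r5:3
cycle 16: CDB Mul1=4; issue MUL r2<-Mul1 // r0:4,r1:245,r2:Mul1,r3:-2,r4:-234,r5:3
cycle 17: - // r0:4,r1:245,r2:Mul1,r3:-2,r4:-234,r5:3
cycle 18: - // r0:4,r1:245,r2:Mul1,r3:-2,r4:-234,r5:3
cycle 19: CDB Mul2=-468 // r0:4,r1:245,r2:Mul1,r3:-2,r4:-234,r5:3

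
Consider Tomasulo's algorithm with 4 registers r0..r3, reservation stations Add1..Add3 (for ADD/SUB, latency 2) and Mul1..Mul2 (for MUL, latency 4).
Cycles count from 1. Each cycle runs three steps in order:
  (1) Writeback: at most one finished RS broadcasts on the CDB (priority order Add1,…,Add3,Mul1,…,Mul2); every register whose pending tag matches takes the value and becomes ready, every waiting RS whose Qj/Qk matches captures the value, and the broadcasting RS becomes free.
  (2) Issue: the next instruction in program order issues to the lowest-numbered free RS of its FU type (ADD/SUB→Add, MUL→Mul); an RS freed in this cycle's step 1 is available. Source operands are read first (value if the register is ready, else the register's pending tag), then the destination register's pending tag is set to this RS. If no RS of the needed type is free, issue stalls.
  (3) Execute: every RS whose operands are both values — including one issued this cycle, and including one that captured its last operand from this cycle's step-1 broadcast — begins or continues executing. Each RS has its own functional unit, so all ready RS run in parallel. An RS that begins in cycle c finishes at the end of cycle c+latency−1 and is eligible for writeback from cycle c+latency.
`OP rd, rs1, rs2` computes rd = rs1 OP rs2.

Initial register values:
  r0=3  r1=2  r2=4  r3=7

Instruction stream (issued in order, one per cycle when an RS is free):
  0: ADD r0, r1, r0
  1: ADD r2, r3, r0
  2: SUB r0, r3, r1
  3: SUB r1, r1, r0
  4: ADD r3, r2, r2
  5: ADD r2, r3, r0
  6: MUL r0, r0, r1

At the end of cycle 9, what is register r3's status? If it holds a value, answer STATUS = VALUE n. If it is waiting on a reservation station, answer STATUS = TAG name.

  c1: issue ADD r0<-Add1  regs: r0:Add1,r1:2,r2:4,r3:7
  c2: issue ADD r2<-Add2  regs: r0:Add1,r1:2,r2:Add2,r3:7
  c3: CDB Add1=5; issue SUB r0<-Add1  regs: r0:Add1,r1:2,r2:Add2,r3:7
  c4: issue SUB r1<-Add3  regs: r0:Add1,r1:Add3,r2:Add2,r3:7
  c5: CDB Add1=5; issue ADD r3<-Add1  regs: r0:5,r1:Add3,r2:Add2,r3:Add1
  c6: CDB Add2=12; issue ADD r2<-Add2  regs: r0:5,r1:Add3,r2:Add2,r3:Add1
  c7: CDB Add3=-3; issue MUL r0<-Mul1  regs: r0:Mul1,r1:-3,r2:Add2,r3:Add1
  c8: CDB Add1=24  regs: r0:Mul1,r1:-3,r2:Add2,r3:24
  c9: -  regs: r0:Mul1,r1:-3,r2:Add2,r3:24

STATUS = VALUE 24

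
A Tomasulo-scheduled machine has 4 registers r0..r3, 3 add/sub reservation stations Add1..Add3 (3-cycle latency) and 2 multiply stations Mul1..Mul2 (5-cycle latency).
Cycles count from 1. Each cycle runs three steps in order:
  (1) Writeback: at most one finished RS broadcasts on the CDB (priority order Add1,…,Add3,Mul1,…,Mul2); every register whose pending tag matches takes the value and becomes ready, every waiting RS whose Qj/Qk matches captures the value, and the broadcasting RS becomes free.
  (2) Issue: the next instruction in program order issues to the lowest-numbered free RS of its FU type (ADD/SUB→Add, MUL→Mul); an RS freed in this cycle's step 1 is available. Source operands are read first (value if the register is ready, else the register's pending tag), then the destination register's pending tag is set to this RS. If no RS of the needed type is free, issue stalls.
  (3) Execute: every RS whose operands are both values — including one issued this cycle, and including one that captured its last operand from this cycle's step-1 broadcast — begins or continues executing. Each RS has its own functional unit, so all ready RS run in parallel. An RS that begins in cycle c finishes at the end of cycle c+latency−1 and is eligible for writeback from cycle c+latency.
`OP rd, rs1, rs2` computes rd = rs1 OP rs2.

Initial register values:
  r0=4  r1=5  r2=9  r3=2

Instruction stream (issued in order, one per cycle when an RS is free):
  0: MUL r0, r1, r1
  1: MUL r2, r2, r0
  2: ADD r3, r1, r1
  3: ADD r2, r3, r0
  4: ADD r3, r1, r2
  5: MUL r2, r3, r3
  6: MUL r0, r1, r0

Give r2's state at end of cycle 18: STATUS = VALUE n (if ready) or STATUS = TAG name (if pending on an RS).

STATUS = VALUE 1600

c1: issue MUL r0<-Mul1 | r0:Mul1,r1:5,r2:9,r3:2
c2: issue MUL r2<-Mul2 | r0:Mul1,r1:5,r2:Mul2,r3:2
c3: issue ADD r3<-Add1 | r0:Mul1,r1:5,r2:Mul2,r3:Add1
c4: issue ADD r2<-Add2 | r0:Mul1,r1:5,r2:Add2,r3:Add1
c5: issue ADD r3<-Add3 | r0:Mul1,r1:5,r2:Add2,r3:Add3
c6: CDB Add1=10; stall | r0:Mul1,r1:5,r2:Add2,r3:Add3
c7: CDB Mul1=25; issue MUL r2<-Mul1 | r0:25,r1:5,r2:Mul1,r3:Add3
c8: stall | r0:25,r1:5,r2:Mul1,r3:Add3
c9: stall | r0:25,r1:5,r2:Mul1,r3:Add3
c10: CDB Add2=35; stall | r0:25,r1:5,r2:Mul1,r3:Add3
c11: stall | r0:25,r1:5,r2:Mul1,r3:Add3
c12: CDB Mul2=225; issue MUL r0<-Mul2 | r0:Mul2,r1:5,r2:Mul1,r3:Add3
c13: CDB Add3=40 | r0:Mul2,r1:5,r2:Mul1,r3:40
c14: - | r0:Mul2,r1:5,r2:Mul1,r3:40
c15: - | r0:Mul2,r1:5,r2:Mul1,r3:40
c16: - | r0:Mul2,r1:5,r2:Mul1,r3:40
c17: CDB Mul2=125 | r0:125,r1:5,r2:Mul1,r3:40
c18: CDB Mul1=1600 | r0:125,r1:5,r2:1600,r3:40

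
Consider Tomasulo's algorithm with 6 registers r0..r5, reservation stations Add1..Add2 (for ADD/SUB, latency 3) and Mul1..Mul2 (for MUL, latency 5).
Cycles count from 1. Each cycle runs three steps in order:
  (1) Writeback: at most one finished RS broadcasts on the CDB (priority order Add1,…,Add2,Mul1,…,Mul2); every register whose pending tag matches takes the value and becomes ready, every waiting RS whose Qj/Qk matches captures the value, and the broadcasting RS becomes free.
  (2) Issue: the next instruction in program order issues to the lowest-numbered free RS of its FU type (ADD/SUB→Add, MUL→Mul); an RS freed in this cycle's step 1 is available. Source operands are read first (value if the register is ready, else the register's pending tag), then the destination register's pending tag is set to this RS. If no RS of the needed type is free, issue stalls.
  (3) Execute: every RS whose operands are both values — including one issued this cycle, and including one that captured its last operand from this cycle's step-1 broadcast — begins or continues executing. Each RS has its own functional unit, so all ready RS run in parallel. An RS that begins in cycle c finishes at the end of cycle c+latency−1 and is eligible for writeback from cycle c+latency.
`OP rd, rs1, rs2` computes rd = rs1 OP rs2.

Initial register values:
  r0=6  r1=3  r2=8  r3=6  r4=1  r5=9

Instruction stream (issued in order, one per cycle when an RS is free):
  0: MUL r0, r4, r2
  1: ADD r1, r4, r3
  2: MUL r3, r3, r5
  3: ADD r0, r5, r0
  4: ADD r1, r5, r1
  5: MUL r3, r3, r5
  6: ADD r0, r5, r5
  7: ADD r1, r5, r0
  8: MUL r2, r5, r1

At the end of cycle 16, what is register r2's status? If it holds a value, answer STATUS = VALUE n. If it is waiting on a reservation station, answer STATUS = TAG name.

STATUS = TAG Mul2

cycle 1: issue MUL r0<-Mul1 // r0:Mul1,r1:3,r2:8,r3:6,r4:1,r5:9
cycle 2: issue ADD r1<-Add1 // r0:Mul1,r1:Add1,r2:8,r3:6,r4:1,r5:9
cycle 3: issue MUL r3<-Mul2 // r0:Mul1,r1:Add1,r2:8,r3:Mul2,r4:1,r5:9
cycle 4: issue ADD r0<-Add2 // r0:Add2,r1:Add1,r2:8,r3:Mul2,r4:1,r5:9
cycle 5: CDB Add1=7; issue ADD r1<-Add1 // r0:Add2,r1:Add1,r2:8,r3:Mul2,r4:1,r5:9
cycle 6: CDB Mul1=8; issue MUL r3<-Mul1 // r0:Add2,r1:Add1,r2:8,r3:Mul1,r4:1,r5:9
cycle 7: stall // r0:Add2,r1:Add1,r2:8,r3:Mul1,r4:1,r5:9
cycle 8: CDB Add1=16; issue ADD r0<-Add1 // r0:Add1,r1:16,r2:8,r3:Mul1,r4:1,r5:9
cycle 9: CDB Add2=17; issue ADD r1<-Add2 // r0:Add1,r1:Add2,r2:8,r3:Mul1,r4:1,r5:9
cycle 10: CDB Mul2=54; issue MUL r2<-Mul2 // r0:Add1,r1:Add2,r2:Mul2,r3:Mul1,r4:1,r5:9
cycle 11: CDB Add1=18 // r0:18,r1:Add2,r2:Mul2,r3:Mul1,r4:1,r5:9
cycle 12: - // r0:18,r1:Add2,r2:Mul2,r3:Mul1,r4:1,r5:9
cycle 13: - // r0:18,r1:Add2,r2:Mul2,r3:Mul1,r4:1,r5:9
cycle 14: CDB Add2=27 // r0:18,r1:27,r2:Mul2,r3:Mul1,r4:1,r5:9
cycle 15: CDB Mul1=486 // r0:18,r1:27,r2:Mul2,r3:486,r4:1,r5:9
cycle 16: - // r0:18,r1:27,r2:Mul2,r3:486,r4:1,r5:9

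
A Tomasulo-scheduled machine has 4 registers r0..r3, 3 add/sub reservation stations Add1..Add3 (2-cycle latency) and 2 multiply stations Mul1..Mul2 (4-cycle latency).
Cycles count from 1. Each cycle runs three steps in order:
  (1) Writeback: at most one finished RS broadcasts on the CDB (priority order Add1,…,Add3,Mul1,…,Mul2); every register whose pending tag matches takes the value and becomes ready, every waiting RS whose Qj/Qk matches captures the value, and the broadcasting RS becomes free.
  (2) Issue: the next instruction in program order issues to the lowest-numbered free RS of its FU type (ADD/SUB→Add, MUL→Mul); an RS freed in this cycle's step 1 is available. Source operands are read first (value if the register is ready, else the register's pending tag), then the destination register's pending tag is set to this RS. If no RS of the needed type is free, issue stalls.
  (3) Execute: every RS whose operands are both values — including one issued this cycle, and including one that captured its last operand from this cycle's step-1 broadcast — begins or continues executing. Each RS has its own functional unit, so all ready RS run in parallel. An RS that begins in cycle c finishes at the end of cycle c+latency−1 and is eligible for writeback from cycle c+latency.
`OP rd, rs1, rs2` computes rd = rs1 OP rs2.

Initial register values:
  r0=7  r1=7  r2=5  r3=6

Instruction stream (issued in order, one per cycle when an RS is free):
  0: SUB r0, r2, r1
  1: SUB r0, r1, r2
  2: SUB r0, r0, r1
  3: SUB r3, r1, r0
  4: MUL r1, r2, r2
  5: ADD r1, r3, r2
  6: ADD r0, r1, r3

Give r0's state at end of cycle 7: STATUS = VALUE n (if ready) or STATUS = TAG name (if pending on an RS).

  c1: issue SUB r0<-Add1  regs: r0:Add1,r1:7,r2:5,r3:6
  c2: issue SUB r0<-Add2  regs: r0:Add2,r1:7,r2:5,r3:6
  c3: CDB Add1=-2; issue SUB r0<-Add1  regs: r0:Add1,r1:7,r2:5,r3:6
  c4: CDB Add2=2; issue SUB r3<-Add2  regs: r0:Add1,r1:7,r2:5,r3:Add2
  c5: issue MUL r1<-Mul1  regs: r0:Add1,r1:Mul1,r2:5,r3:Add2
  c6: CDB Add1=-5; issue ADD r1<-Add1  regs: r0:-5,r1:Add1,r2:5,r3:Add2
  c7: issue ADD r0<-Add3  regs: r0:Add3,r1:Add1,r2:5,r3:Add2

STATUS = TAG Add3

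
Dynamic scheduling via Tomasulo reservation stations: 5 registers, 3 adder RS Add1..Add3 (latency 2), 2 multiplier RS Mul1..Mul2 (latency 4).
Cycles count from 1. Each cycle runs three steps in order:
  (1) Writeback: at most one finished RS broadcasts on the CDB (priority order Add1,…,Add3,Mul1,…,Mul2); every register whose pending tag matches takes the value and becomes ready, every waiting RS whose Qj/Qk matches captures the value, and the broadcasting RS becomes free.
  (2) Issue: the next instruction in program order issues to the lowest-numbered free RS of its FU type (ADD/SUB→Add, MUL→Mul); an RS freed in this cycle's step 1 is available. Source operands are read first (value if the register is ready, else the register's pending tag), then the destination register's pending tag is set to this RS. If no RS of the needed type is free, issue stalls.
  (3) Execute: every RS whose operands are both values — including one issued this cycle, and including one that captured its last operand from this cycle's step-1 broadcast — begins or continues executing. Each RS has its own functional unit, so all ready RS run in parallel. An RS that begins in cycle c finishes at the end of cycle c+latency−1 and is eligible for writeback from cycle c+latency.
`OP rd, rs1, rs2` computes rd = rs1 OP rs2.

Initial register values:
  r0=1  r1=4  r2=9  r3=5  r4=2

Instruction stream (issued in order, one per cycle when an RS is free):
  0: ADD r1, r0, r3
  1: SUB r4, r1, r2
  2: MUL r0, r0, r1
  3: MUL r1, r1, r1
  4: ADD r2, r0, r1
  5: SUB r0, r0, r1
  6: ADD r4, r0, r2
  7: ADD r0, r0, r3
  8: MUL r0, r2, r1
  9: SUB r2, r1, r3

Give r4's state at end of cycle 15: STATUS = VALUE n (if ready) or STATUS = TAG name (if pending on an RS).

STATUS = VALUE 12

cycle 1: issue ADD r1<-Add1 // r0:1,r1:Add1,r2:9,r3:5,r4:2
cycle 2: issue SUB r4<-Add2 // r0:1,r1:Add1,r2:9,r3:5,r4:Add2
cycle 3: CDB Add1=6; issue MUL r0<-Mul1 // r0:Mul1,r1:6,r2:9,r3:5,r4:Add2
cycle 4: issue MUL r1<-Mul2 // r0:Mul1,r1:Mul2,r2:9,r3:5,r4:Add2
cycle 5: CDB Add2=-3; issue ADD r2<-Add1 // r0:Mul1,r1:Mul2,r2:Add1,r3:5,r4:-3
cycle 6: issue SUB r0<-Add2 // r0:Add2,r1:Mul2,r2:Add1,r3:5,r4:-3
cycle 7: CDB Mul1=6; issue ADD r4<-Add3 // r0:Add2,r1:Mul2,r2:Add1,r3:5,r4:Add3
cycle 8: CDB Mul2=36; stall // r0:Add2,r1:36,r2:Add1,r3:5,r4:Add3
cycle 9: stall // r0:Add2,r1:36,r2:Add1,r3:5,r4:Add3
cycle 10: CDB Add1=42; issue ADD r0<-Add1 // r0:Add1,r1:36,r2:42,r3:5,r4:Add3
cycle 11: CDB Add2=-30; issue MUL r0<-Mul1 // r0:Mul1,r1:36,r2:42,r3:5,r4:Add3
cycle 12: issue SUB r2<-Add2 // r0:Mul1,r1:36,r2:Add2,r3:5,r4:Add3
cycle 13: CDB Add1=-25 // r0:Mul1,r1:36,r2:Add2,r3:5,r4:Add3
cycle 14: CDB Add2=31 // r0:Mul1,r1:36,r2:31,r3:5,r4:Add3
cycle 15: CDB Add3=12 // r0:Mul1,r1:36,r2:31,r3:5,r4:12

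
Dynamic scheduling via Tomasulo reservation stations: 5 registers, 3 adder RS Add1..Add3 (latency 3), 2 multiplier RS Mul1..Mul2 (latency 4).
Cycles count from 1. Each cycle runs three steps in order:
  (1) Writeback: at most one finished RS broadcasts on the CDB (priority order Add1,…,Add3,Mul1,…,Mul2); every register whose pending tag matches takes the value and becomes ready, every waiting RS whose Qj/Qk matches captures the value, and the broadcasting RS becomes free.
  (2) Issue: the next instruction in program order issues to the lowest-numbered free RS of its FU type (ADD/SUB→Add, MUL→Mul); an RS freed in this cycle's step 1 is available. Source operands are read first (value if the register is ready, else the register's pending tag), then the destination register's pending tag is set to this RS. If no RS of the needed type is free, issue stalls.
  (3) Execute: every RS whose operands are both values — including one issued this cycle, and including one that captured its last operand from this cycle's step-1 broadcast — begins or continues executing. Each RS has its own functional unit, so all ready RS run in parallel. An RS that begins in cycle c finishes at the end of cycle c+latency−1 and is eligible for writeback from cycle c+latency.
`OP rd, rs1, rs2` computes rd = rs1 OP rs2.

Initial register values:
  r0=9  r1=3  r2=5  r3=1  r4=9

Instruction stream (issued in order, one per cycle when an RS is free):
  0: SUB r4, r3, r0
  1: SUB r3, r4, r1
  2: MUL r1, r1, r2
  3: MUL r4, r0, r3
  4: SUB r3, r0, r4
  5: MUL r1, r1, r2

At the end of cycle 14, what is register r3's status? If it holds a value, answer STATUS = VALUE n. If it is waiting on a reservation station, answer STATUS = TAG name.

STATUS = VALUE 108

c1: issue SUB r4<-Add1 | r0:9,r1:3,r2:5,r3:1,r4:Add1
c2: issue SUB r3<-Add2 | r0:9,r1:3,r2:5,r3:Add2,r4:Add1
c3: issue MUL r1<-Mul1 | r0:9,r1:Mul1,r2:5,r3:Add2,r4:Add1
c4: CDB Add1=-8; issue MUL r4<-Mul2 | r0:9,r1:Mul1,r2:5,r3:Add2,r4:Mul2
c5: issue SUB r3<-Add1 | r0:9,r1:Mul1,r2:5,r3:Add1,r4:Mul2
c6: stall | r0:9,r1:Mul1,r2:5,r3:Add1,r4:Mul2
c7: CDB Add2=-11; stall | r0:9,r1:Mul1,r2:5,r3:Add1,r4:Mul2
c8: CDB Mul1=15; issue MUL r1<-Mul1 | r0:9,r1:Mul1,r2:5,r3:Add1,r4:Mul2
c9: - | r0:9,r1:Mul1,r2:5,r3:Add1,r4:Mul2
c10: - | r0:9,r1:Mul1,r2:5,r3:Add1,r4:Mul2
c11: CDB Mul2=-99 | r0:9,r1:Mul1,r2:5,r3:Add1,r4:-99
c12: CDB Mul1=75 | r0:9,r1:75,r2:5,r3:Add1,r4:-99
c13: - | r0:9,r1:75,r2:5,r3:Add1,r4:-99
c14: CDB Add1=108 | r0:9,r1:75,r2:5,r3:108,r4:-99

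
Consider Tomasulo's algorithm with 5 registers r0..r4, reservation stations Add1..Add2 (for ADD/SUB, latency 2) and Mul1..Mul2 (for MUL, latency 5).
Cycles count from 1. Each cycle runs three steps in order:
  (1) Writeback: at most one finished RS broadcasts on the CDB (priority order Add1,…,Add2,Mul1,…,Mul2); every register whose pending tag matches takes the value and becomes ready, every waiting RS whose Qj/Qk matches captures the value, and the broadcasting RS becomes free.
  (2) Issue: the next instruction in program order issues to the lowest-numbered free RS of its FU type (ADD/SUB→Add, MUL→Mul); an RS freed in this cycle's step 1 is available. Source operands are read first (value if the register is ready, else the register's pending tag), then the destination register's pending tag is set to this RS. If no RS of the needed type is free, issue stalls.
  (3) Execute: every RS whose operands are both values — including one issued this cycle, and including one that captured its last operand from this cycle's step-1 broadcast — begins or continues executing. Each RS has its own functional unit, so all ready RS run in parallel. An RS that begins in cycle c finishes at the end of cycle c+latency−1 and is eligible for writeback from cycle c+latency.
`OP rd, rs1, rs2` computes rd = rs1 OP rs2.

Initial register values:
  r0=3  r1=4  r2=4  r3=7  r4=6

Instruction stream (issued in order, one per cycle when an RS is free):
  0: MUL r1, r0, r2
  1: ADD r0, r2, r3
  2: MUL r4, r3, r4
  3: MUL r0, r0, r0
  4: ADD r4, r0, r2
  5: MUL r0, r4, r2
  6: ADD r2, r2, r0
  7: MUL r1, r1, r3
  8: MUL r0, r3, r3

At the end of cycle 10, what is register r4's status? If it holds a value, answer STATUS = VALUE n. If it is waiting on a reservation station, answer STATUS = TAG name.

c1: issue MUL r1<-Mul1 | r0:3,r1:Mul1,r2:4,r3:7,r4:6
c2: issue ADD r0<-Add1 | r0:Add1,r1:Mul1,r2:4,r3:7,r4:6
c3: issue MUL r4<-Mul2 | r0:Add1,r1:Mul1,r2:4,r3:7,r4:Mul2
c4: CDB Add1=11; stall | r0:11,r1:Mul1,r2:4,r3:7,r4:Mul2
c5: stall | r0:11,r1:Mul1,r2:4,r3:7,r4:Mul2
c6: CDB Mul1=12; issue MUL r0<-Mul1 | r0:Mul1,r1:12,r2:4,r3:7,r4:Mul2
c7: issue ADD r4<-Add1 | r0:Mul1,r1:12,r2:4,r3:7,r4:Add1
c8: CDB Mul2=42; issue MUL r0<-Mul2 | r0:Mul2,r1:12,r2:4,r3:7,r4:Add1
c9: issue ADD r2<-Add2 | r0:Mul2,r1:12,r2:Add2,r3:7,r4:Add1
c10: stall | r0:Mul2,r1:12,r2:Add2,r3:7,r4:Add1

STATUS = TAG Add1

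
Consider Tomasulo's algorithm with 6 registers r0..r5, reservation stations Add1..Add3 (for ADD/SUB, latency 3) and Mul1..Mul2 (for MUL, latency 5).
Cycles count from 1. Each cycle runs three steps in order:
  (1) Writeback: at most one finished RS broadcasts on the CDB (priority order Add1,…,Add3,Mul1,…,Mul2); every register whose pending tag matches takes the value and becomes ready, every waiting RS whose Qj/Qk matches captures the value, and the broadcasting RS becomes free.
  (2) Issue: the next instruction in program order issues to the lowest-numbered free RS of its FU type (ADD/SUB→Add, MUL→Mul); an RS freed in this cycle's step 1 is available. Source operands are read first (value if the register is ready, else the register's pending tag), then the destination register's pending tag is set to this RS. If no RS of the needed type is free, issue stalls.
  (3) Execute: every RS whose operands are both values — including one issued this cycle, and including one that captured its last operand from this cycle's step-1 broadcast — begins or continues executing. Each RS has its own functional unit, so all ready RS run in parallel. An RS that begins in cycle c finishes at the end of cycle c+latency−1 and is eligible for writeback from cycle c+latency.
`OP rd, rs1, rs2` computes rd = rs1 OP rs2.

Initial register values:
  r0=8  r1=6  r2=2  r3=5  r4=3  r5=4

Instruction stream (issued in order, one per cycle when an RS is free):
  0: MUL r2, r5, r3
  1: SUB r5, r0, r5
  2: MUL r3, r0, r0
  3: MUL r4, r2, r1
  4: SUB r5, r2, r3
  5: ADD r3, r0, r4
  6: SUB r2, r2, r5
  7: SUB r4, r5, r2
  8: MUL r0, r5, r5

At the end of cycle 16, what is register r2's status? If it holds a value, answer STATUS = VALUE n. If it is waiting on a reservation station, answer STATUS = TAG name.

  c1: issue MUL r2<-Mul1  regs: r0:8,r1:6,r2:Mul1,r3:5,r4:3,r5:4
  c2: issue SUB r5<-Add1  regs: r0:8,r1:6,r2:Mul1,r3:5,r4:3,r5:Add1
  c3: issue MUL r3<-Mul2  regs: r0:8,r1:6,r2:Mul1,r3:Mul2,r4:3,r5:Add1
  c4: stall  regs: r0:8,r1:6,r2:Mul1,r3:Mul2,r4:3,r5:Add1
  c5: CDB Add1=4; stall  regs: r0:8,r1:6,r2:Mul1,r3:Mul2,r4:3,r5:4
  c6: CDB Mul1=20; issue MUL r4<-Mul1  regs: r0:8,r1:6,r2:20,r3:Mul2,r4:Mul1,r5:4
  c7: issue SUB r5<-Add1  regs: r0:8,r1:6,r2:20,r3:Mul2,r4:Mul1,r5:Add1
  c8: CDB Mul2=64; issue ADD r3<-Add2  regs: r0:8,r1:6,r2:20,r3:Add2,r4:Mul1,r5:Add1
  c9: issue SUB r2<-Add3  regs: r0:8,r1:6,r2:Add3,r3:Add2,r4:Mul1,r5:Add1
  c10: stall  regs: r0:8,r1:6,r2:Add3,r3:Add2,r4:Mul1,r5:Add1
  c11: CDB Add1=-44; issue SUB r4<-Add1  regs: r0:8,r1:6,r2:Add3,r3:Add2,r4:Add1,r5:-44
  c12: CDB Mul1=120; issue MUL r0<-Mul1  regs: r0:Mul1,r1:6,r2:Add3,r3:Add2,r4:Add1,r5:-44
  c13: -  regs: r0:Mul1,r1:6,r2:Add3,r3:Add2,r4:Add1,r5:-44
  c14: CDB Add3=64  regs: r0:Mul1,r1:6,r2:64,r3:Add2,r4:Add1,r5:-44
  c15: CDB Add2=128  regs: r0:Mul1,r1:6,r2:64,r3:128,r4:Add1,r5:-44
  c16: -  regs: r0:Mul1,r1:6,r2:64,r3:128,r4:Add1,r5:-44

STATUS = VALUE 64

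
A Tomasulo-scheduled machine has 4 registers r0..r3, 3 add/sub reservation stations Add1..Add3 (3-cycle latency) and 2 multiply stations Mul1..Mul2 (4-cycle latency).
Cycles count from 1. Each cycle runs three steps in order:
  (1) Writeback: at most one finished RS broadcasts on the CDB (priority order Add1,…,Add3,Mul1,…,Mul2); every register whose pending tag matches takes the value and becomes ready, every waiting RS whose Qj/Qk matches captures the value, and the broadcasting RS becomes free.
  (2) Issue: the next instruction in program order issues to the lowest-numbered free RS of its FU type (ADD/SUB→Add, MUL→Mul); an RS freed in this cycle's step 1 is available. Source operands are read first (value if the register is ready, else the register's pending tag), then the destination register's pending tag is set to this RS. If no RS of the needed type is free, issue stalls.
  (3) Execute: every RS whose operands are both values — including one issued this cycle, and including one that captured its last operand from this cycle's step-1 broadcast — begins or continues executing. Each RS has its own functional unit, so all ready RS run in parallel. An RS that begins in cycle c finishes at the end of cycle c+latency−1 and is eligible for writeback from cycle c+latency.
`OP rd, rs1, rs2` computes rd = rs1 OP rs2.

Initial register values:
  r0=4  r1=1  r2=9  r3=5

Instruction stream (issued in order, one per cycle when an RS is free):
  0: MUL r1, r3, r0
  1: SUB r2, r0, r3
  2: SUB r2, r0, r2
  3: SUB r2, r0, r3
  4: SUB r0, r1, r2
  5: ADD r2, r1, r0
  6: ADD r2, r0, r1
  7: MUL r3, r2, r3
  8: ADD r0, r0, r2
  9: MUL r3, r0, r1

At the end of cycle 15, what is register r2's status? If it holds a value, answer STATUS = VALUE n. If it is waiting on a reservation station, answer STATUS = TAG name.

STATUS = VALUE 41

cycle 1: issue MUL r1<-Mul1 // r0:4,r1:Mul1,r2:9,r3:5
cycle 2: issue SUB r2<-Add1 // r0:4,r1:Mul1,r2:Add1,r3:5
cycle 3: issue SUB r2<-Add2 // r0:4,r1:Mul1,r2:Add2,r3:5
cycle 4: issue SUB r2<-Add3 // r0:4,r1:Mul1,r2:Add3,r3:5
cycle 5: CDB Add1=-1; issue SUB r0<-Add1 // r0:Add1,r1:Mul1,r2:Add3,r3:5
cycle 6: CDB Mul1=20; stall // r0:Add1,r1:20,r2:Add3,r3:5
cycle 7: CDB Add3=-1; issue ADD r2<-Add3 // r0:Add1,r1:20,r2:Add3,r3:5
cycle 8: CDB Add2=5; issue ADD r2<-Add2 // r0:Add1,r1:20,r2:Add2,r3:5
cycle 9: issue MUL r3<-Mul1 // r0:Add1,r1:20,r2:Add2,r3:Mul1
cycle 10: CDB Add1=21; issue ADD r0<-Add1 // r0:Add1,r1:20,r2:Add2,r3:Mul1
cycle 11: issue MUL r3<-Mul2 // r0:Add1,r1:20,r2:Add2,r3:Mul2
cycle 12: - // r0:Add1,r1:20,r2:Add2,r3:Mul2
cycle 13: CDB Add2=41 // r0:Add1,r1:20,r2:41,r3:Mul2
cycle 14: CDB Add3=41 // r0:Add1,r1:20,r2:41,r3:Mul2
cycle 15: - // r0:Add1,r1:20,r2:41,r3:Mul2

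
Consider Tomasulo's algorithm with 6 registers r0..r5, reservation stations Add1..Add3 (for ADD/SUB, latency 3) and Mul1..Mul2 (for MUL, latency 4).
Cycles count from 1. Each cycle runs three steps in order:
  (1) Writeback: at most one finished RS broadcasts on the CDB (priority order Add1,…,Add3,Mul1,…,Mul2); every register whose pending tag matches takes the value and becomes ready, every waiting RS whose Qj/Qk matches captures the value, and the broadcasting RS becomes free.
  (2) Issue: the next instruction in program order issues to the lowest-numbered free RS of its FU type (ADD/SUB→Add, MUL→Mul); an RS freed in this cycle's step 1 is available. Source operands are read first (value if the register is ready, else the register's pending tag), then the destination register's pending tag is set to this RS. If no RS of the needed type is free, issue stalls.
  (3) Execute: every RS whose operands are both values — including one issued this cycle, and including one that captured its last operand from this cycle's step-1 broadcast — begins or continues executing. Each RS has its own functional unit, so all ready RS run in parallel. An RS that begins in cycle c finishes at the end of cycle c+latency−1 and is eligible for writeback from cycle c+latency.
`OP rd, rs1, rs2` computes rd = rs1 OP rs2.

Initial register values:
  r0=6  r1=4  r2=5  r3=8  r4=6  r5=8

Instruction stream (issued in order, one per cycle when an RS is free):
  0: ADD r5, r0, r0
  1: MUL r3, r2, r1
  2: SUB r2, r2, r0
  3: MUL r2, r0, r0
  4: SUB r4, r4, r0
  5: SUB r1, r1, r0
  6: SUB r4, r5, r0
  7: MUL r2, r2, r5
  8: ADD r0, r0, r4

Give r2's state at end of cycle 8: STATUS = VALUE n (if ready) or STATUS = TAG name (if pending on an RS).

STATUS = TAG Mul1

  c1: issue ADD r5<-Add1  regs: r0:6,r1:4,r2:5,r3:8,r4:6,r5:Add1
  c2: issue MUL r3<-Mul1  regs: r0:6,r1:4,r2:5,r3:Mul1,r4:6,r5:Add1
  c3: issue SUB r2<-Add2  regs: r0:6,r1:4,r2:Add2,r3:Mul1,r4:6,r5:Add1
  c4: CDB Add1=12; issue MUL r2<-Mul2  regs: r0:6,r1:4,r2:Mul2,r3:Mul1,r4:6,r5:12
  c5: issue SUB r4<-Add1  regs: r0:6,r1:4,r2:Mul2,r3:Mul1,r4:Add1,r5:12
  c6: CDB Add2=-1; issue SUB r1<-Add2  regs: r0:6,r1:Add2,r2:Mul2,r3:Mul1,r4:Add1,r5:12
  c7: CDB Mul1=20; issue SUB r4<-Add3  regs: r0:6,r1:Add2,r2:Mul2,r3:20,r4:Add3,r5:12
  c8: CDB Add1=0; issue MUL r2<-Mul1  regs: r0:6,r1:Add2,r2:Mul1,r3:20,r4:Add3,r5:12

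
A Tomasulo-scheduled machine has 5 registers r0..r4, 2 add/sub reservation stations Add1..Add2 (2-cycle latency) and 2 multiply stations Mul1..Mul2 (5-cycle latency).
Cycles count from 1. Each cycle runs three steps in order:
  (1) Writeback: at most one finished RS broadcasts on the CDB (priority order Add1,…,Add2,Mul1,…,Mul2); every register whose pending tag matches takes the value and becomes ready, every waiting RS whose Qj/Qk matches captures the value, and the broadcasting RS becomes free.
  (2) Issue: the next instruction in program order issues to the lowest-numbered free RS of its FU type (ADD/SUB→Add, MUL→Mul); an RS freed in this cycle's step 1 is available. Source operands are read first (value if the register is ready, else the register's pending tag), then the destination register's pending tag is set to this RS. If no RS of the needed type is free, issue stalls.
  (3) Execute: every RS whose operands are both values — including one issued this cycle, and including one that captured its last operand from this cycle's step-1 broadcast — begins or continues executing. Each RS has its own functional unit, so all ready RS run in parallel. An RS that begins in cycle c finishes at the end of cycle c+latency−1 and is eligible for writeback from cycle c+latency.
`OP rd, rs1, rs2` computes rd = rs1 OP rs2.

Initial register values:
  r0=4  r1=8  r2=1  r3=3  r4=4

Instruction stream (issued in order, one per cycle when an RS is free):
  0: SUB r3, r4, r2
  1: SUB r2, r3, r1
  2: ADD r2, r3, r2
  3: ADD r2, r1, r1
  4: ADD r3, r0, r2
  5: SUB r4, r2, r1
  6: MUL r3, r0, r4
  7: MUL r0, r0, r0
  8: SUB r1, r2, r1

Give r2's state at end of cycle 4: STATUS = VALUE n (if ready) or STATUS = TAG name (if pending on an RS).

STATUS = TAG Add1

  c1: issue SUB r3<-Add1  regs: r0:4,r1:8,r2:1,r3:Add1,r4:4
  c2: issue SUB r2<-Add2  regs: r0:4,r1:8,r2:Add2,r3:Add1,r4:4
  c3: CDB Add1=3; issue ADD r2<-Add1  regs: r0:4,r1:8,r2:Add1,r3:3,r4:4
  c4: stall  regs: r0:4,r1:8,r2:Add1,r3:3,r4:4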